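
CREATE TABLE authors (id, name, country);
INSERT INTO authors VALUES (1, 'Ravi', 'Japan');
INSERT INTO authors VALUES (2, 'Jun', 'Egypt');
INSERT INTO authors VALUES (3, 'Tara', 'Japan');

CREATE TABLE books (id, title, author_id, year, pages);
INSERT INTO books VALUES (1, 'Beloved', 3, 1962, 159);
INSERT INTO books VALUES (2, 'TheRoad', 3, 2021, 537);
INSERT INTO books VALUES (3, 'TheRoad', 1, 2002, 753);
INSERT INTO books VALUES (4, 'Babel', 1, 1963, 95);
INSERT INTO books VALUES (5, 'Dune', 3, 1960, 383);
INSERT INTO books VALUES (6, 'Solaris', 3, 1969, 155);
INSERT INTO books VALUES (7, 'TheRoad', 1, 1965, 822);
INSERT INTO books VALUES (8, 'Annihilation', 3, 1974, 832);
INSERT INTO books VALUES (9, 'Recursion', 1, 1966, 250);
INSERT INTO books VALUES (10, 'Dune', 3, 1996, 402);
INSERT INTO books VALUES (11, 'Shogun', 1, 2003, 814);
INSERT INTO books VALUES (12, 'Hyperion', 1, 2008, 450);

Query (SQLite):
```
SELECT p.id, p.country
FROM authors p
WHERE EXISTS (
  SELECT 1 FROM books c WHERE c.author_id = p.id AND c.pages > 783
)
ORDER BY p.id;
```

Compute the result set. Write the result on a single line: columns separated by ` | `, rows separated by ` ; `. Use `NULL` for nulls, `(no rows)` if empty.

1 | Japan ; 3 | Japan

For each authors row, check whether any books with matching author_id has pages > 783.
Keep rows where that is true.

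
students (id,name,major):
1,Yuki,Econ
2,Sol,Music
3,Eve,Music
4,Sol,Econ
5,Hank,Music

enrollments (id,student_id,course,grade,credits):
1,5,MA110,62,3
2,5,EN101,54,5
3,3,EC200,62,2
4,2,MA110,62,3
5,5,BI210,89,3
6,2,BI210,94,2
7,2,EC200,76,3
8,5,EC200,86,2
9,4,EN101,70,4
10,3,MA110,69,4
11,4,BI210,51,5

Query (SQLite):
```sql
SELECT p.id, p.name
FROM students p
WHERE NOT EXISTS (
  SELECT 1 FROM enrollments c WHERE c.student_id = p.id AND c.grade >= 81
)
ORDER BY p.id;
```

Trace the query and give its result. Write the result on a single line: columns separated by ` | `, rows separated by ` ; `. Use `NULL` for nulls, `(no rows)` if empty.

For each students row, check whether any enrollments with matching student_id has grade >= 81.
Keep rows where that is false.

1 | Yuki ; 3 | Eve ; 4 | Sol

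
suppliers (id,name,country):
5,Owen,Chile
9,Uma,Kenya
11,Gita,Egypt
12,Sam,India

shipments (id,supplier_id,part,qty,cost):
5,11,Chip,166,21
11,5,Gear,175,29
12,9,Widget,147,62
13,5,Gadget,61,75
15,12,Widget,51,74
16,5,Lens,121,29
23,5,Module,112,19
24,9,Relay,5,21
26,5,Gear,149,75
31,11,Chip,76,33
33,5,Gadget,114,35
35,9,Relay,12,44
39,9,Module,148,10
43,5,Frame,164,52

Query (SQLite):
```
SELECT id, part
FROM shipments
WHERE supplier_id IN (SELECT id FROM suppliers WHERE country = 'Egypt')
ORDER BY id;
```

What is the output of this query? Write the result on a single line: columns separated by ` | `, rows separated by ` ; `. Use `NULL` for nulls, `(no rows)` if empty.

5 | Chip ; 31 | Chip

Inner query: suppliers.id where country = 'Egypt'.
Outer: keep shipments rows whose supplier_id is in that set.
Inner query → {11}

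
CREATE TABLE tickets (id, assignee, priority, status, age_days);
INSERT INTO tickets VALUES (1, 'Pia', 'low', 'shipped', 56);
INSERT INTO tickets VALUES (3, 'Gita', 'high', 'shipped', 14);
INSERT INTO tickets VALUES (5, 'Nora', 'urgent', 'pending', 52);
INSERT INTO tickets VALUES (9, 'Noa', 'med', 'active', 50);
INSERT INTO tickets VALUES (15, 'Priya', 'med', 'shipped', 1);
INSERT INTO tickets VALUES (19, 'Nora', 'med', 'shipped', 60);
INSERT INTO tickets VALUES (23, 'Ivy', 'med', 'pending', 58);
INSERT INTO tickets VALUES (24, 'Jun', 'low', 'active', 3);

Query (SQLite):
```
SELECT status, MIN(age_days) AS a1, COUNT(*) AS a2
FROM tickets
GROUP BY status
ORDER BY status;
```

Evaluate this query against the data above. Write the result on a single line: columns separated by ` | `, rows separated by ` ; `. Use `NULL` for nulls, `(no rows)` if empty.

active | 3 | 2 ; pending | 52 | 2 ; shipped | 1 | 4

Group tickets by status.
Per group compute: MIN(age_days), COUNT(*).
  active: ids {9, 24} → MIN(age_days)=3, COUNT(*)=2
  pending: ids {5, 23} → MIN(age_days)=52, COUNT(*)=2
  shipped: ids {1, 3, 15, 19} → MIN(age_days)=1, COUNT(*)=4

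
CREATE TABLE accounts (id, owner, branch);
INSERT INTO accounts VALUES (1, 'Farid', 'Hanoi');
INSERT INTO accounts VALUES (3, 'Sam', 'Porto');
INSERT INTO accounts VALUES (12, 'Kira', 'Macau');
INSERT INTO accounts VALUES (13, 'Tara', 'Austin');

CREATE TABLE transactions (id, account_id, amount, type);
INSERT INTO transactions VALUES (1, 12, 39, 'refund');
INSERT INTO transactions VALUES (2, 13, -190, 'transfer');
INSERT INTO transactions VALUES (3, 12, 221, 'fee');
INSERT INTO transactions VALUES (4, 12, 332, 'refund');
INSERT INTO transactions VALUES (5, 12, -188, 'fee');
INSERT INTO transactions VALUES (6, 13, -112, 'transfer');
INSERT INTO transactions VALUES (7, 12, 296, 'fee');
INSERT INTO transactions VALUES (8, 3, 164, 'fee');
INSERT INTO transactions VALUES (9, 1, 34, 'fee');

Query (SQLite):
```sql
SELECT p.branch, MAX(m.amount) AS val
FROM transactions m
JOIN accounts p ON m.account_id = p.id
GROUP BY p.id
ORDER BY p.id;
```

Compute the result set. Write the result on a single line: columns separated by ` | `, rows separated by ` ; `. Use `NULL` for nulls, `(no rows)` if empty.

Join each transactions row to its accounts via account_id.
Group joined rows by accounts.id; compute MAX(m.amount) per group.
  1: ids {9} → MAX(m.amount)=34
  3: ids {8} → MAX(m.amount)=164
  12: ids {1, 3, 4, 5, 7} → MAX(m.amount)=332
  13: ids {2, 6} → MAX(m.amount)=-112

Hanoi | 34 ; Porto | 164 ; Macau | 332 ; Austin | -112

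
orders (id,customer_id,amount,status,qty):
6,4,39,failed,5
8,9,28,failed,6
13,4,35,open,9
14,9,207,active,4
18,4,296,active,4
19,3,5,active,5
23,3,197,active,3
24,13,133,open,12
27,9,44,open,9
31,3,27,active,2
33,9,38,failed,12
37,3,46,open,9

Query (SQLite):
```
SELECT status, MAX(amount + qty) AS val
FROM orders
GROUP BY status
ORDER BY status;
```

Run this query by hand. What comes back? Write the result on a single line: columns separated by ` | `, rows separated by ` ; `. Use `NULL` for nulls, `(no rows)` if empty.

active | 300 ; failed | 50 ; open | 145

For each row compute amount + qty.
Group by status; take MAX of the expression per group.
  active: ids {14, 18, 19, 23, 31} → MAX(amount + qty)=300
  failed: ids {6, 8, 33} → MAX(amount + qty)=50
  open: ids {13, 24, 27, 37} → MAX(amount + qty)=145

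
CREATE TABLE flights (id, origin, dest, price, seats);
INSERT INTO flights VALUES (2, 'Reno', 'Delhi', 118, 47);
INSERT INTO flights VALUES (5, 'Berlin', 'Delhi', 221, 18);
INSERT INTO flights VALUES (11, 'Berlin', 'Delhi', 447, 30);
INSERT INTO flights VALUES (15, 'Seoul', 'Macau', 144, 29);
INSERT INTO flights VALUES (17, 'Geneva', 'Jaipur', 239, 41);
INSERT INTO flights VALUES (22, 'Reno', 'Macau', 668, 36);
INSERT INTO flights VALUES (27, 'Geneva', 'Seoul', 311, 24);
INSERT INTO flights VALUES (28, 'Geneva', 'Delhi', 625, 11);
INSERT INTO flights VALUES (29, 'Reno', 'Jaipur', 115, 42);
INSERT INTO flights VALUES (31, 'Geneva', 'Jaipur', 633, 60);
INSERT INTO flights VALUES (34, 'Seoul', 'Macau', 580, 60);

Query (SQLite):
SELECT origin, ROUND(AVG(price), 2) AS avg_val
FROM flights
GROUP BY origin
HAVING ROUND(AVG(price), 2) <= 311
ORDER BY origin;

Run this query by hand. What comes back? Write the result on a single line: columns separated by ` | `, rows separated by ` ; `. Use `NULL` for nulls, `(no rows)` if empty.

Partition flights by origin; compute ROUND(AVG(price), 2) within each group.
HAVING: keep groups where ROUND(AVG(price), 2) <= 311.
  Berlin: ids {5, 11} → ROUND(AVG(price), 2)=334
  Geneva: ids {17, 27, 28, 31} → ROUND(AVG(price), 2)=452
  Reno: ids {2, 22, 29} → ROUND(AVG(price), 2)=300.33
  Seoul: ids {15, 34} → ROUND(AVG(price), 2)=362

Reno | 300.33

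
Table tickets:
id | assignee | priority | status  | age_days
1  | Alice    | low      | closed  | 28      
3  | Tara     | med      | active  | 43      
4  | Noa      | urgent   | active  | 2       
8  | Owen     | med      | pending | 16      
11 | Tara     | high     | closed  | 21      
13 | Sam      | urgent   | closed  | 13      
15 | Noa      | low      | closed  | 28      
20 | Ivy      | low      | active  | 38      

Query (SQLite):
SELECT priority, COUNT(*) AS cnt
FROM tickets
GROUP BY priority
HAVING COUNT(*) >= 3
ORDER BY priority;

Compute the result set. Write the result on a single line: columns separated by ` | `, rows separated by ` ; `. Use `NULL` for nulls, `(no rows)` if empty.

low | 3

Partition tickets by priority; compute COUNT(*) within each group.
HAVING: keep groups with count ≥ 3.
  high: ids {11} → COUNT(*)=1
  low: ids {1, 15, 20} → COUNT(*)=3
  med: ids {3, 8} → COUNT(*)=2
  urgent: ids {4, 13} → COUNT(*)=2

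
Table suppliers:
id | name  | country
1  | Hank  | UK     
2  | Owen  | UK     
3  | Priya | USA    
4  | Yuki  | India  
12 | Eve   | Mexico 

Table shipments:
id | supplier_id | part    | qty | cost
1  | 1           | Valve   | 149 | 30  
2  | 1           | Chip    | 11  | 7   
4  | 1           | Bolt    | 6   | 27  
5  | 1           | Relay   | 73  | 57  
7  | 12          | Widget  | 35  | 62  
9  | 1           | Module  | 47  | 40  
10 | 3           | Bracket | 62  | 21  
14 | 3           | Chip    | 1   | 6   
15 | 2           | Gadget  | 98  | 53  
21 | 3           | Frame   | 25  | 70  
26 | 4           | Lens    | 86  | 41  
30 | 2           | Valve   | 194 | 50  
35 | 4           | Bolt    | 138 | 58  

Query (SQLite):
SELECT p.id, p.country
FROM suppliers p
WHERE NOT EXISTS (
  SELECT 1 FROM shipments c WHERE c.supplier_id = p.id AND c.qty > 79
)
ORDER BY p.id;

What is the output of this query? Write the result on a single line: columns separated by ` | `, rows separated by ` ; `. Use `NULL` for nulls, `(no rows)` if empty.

3 | USA ; 12 | Mexico

For each suppliers row, check whether any shipments with matching supplier_id has qty > 79.
Keep rows where that is false.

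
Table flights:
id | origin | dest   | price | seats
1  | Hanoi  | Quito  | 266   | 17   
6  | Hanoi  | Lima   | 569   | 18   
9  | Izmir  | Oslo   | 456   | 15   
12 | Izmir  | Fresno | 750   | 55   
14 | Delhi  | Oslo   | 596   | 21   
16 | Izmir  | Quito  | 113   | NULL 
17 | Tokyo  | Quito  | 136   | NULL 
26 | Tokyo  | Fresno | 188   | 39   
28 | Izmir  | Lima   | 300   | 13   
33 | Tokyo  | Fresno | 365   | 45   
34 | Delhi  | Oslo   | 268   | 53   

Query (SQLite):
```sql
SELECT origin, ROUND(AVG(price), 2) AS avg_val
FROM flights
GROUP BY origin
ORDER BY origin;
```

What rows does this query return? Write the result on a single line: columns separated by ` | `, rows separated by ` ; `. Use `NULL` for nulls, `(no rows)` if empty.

Partition flights by origin; compute ROUND(AVG(price), 2) within each group.
  Delhi: ids {14, 34} → ROUND(AVG(price), 2)=432
  Hanoi: ids {1, 6} → ROUND(AVG(price), 2)=417.5
  Izmir: ids {9, 12, 16, 28} → ROUND(AVG(price), 2)=404.75
  Tokyo: ids {17, 26, 33} → ROUND(AVG(price), 2)=229.67

Delhi | 432 ; Hanoi | 417.5 ; Izmir | 404.75 ; Tokyo | 229.67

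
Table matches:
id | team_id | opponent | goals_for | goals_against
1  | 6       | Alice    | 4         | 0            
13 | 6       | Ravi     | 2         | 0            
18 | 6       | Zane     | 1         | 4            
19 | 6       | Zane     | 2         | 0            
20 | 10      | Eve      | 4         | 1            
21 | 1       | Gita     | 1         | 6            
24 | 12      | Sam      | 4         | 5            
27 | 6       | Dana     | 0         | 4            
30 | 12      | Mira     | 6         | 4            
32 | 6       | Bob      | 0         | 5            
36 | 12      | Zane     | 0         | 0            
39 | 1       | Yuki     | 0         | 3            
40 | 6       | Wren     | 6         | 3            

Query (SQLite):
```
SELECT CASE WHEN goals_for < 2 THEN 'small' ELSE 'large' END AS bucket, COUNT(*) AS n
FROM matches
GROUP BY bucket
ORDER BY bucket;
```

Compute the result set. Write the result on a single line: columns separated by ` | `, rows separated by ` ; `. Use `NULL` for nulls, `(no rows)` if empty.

large | 7 ; small | 6

Bucket rows by goals_for < 2 → 'small' else 'large'; count each bucket.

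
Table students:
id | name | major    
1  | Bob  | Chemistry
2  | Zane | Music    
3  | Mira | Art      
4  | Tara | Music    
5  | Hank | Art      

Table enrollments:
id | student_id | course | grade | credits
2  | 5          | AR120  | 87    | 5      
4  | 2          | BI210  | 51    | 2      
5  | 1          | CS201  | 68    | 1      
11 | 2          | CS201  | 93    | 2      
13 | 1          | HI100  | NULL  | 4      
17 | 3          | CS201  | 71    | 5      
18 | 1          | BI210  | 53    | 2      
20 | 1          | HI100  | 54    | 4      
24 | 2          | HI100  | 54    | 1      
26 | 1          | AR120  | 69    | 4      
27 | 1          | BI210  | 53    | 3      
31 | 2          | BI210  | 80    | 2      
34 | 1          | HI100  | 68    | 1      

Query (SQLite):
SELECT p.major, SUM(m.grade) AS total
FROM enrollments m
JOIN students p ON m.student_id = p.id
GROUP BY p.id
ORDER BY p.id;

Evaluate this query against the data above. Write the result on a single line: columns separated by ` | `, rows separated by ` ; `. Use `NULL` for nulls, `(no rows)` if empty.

Join each enrollments row to its students via student_id.
Group joined rows by students.id; compute SUM(m.grade) per group.
  1: ids {5, 13, 18, 20, 26, 27, 34} → SUM(m.grade)=365
  2: ids {4, 11, 24, 31} → SUM(m.grade)=278
  3: ids {17} → SUM(m.grade)=71
  5: ids {2} → SUM(m.grade)=87

Chemistry | 365 ; Music | 278 ; Art | 71 ; Art | 87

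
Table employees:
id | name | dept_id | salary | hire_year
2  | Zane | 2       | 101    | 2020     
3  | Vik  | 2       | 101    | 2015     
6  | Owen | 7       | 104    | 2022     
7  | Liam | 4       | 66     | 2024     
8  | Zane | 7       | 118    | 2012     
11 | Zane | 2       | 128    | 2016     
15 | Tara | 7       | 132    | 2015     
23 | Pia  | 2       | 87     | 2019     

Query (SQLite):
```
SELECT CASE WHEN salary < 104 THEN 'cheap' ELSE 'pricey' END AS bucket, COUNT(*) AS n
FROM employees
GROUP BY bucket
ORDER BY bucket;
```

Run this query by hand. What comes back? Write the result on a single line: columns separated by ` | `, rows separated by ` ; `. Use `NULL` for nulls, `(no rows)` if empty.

Bucket rows by salary < 104 → 'cheap' else 'pricey'; count each bucket.

cheap | 4 ; pricey | 4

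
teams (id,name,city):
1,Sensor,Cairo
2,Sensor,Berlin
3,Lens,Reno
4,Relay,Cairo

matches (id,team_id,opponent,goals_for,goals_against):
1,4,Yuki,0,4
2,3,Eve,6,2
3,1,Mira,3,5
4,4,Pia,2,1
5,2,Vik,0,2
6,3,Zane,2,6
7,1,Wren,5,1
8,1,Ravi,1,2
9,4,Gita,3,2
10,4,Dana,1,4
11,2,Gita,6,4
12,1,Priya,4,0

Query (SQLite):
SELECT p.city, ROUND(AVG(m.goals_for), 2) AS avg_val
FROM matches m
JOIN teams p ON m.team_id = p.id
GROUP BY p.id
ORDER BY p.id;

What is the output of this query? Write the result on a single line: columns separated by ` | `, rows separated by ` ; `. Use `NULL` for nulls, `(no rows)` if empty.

Cairo | 3.25 ; Berlin | 3 ; Reno | 4 ; Cairo | 1.5

Join each matches row to its teams via team_id.
Group joined rows by teams.id; compute ROUND(AVG(m.goals_for), 2) per group.
  1: ids {3, 7, 8, 12} → ROUND(AVG(m.goals_for), 2)=3.25
  2: ids {5, 11} → ROUND(AVG(m.goals_for), 2)=3
  3: ids {2, 6} → ROUND(AVG(m.goals_for), 2)=4
  4: ids {1, 4, 9, 10} → ROUND(AVG(m.goals_for), 2)=1.5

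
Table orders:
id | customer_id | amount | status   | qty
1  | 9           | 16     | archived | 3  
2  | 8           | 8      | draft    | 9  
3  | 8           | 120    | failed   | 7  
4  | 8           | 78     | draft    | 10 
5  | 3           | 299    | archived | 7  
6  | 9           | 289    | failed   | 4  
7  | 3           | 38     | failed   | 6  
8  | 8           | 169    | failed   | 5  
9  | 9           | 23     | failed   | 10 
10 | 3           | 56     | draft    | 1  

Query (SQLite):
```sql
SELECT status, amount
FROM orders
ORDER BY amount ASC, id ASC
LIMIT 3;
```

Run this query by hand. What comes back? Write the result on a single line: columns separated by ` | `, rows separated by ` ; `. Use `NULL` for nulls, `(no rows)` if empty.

draft | 8 ; archived | 16 ; failed | 23

Sort by amount asc, tiebreak id asc: (8, id=2), (16, id=1), (23, id=9), (38, id=7), (56, id=10), (78, id=4) …. Take first 3.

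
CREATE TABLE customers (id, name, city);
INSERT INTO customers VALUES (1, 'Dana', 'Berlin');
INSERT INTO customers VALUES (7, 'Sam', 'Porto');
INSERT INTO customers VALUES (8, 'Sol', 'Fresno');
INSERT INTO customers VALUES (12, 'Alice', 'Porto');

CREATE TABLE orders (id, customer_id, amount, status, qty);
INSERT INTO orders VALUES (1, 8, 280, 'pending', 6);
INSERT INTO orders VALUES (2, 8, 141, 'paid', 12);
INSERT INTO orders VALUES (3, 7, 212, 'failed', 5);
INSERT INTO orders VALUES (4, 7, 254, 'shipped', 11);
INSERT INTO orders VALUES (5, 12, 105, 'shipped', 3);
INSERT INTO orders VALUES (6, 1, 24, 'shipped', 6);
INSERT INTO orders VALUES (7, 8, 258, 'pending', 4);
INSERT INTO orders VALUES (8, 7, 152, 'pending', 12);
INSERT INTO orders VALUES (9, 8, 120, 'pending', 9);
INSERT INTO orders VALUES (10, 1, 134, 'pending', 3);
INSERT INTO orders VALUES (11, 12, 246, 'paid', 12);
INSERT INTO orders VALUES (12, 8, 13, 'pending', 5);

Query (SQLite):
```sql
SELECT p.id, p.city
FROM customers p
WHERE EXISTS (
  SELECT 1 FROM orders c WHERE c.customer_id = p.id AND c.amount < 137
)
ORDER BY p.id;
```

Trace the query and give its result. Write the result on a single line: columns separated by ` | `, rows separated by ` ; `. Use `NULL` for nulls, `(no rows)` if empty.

For each customers row, check whether any orders with matching customer_id has amount < 137.
Keep rows where that is true.

1 | Berlin ; 8 | Fresno ; 12 | Porto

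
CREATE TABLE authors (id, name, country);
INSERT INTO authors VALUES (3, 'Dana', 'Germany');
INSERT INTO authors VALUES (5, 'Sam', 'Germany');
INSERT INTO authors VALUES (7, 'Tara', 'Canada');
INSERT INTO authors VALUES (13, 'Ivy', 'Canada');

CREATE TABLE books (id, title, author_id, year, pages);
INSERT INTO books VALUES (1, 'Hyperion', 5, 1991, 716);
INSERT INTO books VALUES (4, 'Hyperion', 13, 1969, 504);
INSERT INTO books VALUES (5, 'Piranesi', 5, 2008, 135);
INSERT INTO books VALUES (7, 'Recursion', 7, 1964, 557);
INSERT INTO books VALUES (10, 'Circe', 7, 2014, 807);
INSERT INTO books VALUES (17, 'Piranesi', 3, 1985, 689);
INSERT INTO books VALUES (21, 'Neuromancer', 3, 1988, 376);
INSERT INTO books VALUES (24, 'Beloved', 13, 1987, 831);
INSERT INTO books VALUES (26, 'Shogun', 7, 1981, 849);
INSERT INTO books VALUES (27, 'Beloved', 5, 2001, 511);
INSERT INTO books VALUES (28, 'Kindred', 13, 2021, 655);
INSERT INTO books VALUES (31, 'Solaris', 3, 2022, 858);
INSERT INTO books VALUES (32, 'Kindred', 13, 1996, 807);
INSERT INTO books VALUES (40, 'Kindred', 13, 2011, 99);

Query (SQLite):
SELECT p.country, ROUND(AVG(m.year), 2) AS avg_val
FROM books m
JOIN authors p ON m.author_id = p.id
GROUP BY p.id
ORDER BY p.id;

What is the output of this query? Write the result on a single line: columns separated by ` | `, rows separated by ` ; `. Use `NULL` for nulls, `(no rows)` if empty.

Germany | 1998.33 ; Germany | 2000 ; Canada | 1986.33 ; Canada | 1996.8

Join each books row to its authors via author_id.
Group joined rows by authors.id; compute ROUND(AVG(m.year), 2) per group.
  3: ids {17, 21, 31} → ROUND(AVG(m.year), 2)=1998.33
  5: ids {1, 5, 27} → ROUND(AVG(m.year), 2)=2000
  7: ids {7, 10, 26} → ROUND(AVG(m.year), 2)=1986.33
  13: ids {4, 24, 28, 32, 40} → ROUND(AVG(m.year), 2)=1996.8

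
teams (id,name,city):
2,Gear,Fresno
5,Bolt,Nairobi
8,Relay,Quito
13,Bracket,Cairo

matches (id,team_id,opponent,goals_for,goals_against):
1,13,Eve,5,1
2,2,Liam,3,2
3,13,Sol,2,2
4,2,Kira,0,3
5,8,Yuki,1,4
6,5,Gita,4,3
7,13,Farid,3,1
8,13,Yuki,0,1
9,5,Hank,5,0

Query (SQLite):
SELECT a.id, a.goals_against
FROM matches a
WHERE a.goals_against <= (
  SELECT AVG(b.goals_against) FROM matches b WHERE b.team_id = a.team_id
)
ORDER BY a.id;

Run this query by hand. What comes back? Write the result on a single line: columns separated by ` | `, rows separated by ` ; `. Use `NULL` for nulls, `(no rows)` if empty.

For each matches row a, compute AVG(goals_against) over rows sharing a.team_id.
Keep row a if a.goals_against <= that per-group AVG.
  team_id=2: AVG(goals_against) = 2.5
  team_id=5: AVG(goals_against) = 1.5
  team_id=8: AVG(goals_against) = 4.0
  team_id=13: AVG(goals_against) = 1.25

1 | 1 ; 2 | 2 ; 5 | 4 ; 7 | 1 ; 8 | 1 ; 9 | 0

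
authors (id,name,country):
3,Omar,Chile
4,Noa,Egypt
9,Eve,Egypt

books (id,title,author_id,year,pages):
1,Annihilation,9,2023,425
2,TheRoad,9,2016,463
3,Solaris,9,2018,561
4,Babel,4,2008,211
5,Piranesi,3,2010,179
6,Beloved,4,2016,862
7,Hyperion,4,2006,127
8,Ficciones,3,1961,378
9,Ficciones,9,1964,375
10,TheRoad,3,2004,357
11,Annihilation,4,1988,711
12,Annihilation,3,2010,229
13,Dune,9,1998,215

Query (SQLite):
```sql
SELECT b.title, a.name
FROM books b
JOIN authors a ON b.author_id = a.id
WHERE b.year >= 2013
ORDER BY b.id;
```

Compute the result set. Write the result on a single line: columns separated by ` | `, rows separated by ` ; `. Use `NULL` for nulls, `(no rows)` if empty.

Annihilation | Eve ; TheRoad | Eve ; Solaris | Eve ; Beloved | Noa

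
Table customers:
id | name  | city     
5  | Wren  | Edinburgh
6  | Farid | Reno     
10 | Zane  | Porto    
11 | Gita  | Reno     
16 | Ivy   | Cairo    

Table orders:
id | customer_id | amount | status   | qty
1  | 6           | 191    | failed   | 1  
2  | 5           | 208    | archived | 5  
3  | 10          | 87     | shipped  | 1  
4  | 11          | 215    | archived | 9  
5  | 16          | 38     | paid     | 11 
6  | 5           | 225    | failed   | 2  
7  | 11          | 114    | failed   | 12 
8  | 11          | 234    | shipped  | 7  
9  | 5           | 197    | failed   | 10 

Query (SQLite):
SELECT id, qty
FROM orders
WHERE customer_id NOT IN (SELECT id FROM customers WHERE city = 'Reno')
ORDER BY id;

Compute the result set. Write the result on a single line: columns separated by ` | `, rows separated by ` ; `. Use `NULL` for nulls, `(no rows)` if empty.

2 | 5 ; 3 | 1 ; 5 | 11 ; 6 | 2 ; 9 | 10

Inner query: customers.id where city = 'Reno'.
Outer: keep orders rows whose customer_id is not in that set.
Inner query → {6, 11}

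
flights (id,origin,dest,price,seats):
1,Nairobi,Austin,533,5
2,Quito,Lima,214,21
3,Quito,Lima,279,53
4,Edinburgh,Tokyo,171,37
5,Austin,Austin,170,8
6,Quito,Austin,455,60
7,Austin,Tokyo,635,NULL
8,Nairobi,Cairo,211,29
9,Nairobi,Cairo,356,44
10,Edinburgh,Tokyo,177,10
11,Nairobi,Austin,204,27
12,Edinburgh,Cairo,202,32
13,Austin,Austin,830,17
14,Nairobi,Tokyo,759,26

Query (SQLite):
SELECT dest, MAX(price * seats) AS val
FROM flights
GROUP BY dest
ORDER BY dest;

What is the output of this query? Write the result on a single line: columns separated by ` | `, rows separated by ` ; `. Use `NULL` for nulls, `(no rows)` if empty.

Austin | 27300 ; Cairo | 15664 ; Lima | 14787 ; Tokyo | 19734

For each row compute price * seats.
Group by dest; take MAX of the expression per group.
  Austin: ids {1, 5, 6, 11, 13} → MAX(price * seats)=27300
  Cairo: ids {8, 9, 12} → MAX(price * seats)=15664
  Lima: ids {2, 3} → MAX(price * seats)=14787
  Tokyo: ids {4, 7, 10, 14} → MAX(price * seats)=19734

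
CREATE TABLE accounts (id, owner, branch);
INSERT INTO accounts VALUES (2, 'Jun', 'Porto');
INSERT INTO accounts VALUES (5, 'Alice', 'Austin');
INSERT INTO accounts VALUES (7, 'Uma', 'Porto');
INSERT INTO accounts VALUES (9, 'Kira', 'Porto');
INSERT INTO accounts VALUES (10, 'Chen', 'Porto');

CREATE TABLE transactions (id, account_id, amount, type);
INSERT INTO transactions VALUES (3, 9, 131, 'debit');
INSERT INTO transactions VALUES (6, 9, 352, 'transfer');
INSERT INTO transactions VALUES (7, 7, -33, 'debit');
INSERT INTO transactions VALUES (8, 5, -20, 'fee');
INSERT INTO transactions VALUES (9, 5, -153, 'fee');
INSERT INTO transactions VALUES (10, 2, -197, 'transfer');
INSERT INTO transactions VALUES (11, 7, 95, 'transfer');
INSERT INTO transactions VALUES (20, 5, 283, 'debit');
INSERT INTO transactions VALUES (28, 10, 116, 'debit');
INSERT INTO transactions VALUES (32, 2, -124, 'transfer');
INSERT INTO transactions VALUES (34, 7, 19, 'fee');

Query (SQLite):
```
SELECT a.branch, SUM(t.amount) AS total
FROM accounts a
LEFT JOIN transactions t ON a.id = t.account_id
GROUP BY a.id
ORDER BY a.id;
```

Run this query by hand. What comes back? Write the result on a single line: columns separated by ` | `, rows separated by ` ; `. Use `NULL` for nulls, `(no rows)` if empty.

LEFT JOIN keeps every accounts row; unmatched ones get NULL for transactions columns.
Group by accounts.id and compute SUM(t.amount). SUM over an all-NULL group is NULL.
  2: ids {10, 32} → SUM(t.amount)=-321
  5: ids {8, 9, 20} → SUM(t.amount)=110
  7: ids {7, 11, 34} → SUM(t.amount)=81
  9: ids {3, 6} → SUM(t.amount)=483
  10: ids {28} → SUM(t.amount)=116

Porto | -321 ; Austin | 110 ; Porto | 81 ; Porto | 483 ; Porto | 116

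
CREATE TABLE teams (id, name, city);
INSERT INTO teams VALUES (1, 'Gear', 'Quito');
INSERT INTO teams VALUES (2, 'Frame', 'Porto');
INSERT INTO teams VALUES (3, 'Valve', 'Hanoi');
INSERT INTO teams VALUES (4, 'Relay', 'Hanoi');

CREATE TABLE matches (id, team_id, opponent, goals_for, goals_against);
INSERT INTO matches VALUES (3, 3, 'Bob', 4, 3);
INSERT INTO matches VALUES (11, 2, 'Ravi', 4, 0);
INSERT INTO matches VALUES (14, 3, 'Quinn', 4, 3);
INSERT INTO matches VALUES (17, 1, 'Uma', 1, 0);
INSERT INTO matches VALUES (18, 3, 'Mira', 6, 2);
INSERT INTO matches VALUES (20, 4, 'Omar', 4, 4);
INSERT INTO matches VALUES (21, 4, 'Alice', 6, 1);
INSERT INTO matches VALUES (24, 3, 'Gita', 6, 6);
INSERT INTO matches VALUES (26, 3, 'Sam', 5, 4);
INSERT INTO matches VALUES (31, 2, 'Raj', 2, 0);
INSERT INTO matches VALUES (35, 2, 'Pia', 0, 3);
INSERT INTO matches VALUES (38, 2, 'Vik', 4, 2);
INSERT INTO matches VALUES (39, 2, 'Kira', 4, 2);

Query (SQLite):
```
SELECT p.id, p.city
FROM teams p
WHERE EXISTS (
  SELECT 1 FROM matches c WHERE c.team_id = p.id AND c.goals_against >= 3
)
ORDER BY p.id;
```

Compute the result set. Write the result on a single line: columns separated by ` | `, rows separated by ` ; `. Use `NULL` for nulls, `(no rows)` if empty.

2 | Porto ; 3 | Hanoi ; 4 | Hanoi

For each teams row, check whether any matches with matching team_id has goals_against >= 3.
Keep rows where that is true.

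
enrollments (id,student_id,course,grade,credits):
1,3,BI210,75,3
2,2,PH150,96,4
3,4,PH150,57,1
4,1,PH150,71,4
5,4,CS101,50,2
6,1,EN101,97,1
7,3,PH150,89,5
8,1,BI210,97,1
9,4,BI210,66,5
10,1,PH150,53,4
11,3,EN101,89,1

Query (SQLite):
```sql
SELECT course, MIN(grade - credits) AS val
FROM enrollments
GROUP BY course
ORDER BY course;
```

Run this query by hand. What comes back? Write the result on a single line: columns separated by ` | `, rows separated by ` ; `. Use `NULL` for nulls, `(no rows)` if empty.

BI210 | 61 ; CS101 | 48 ; EN101 | 88 ; PH150 | 49

For each row compute grade - credits.
Group by course; take MIN of the expression per group.
  BI210: ids {1, 8, 9} → MIN(grade - credits)=61
  CS101: ids {5} → MIN(grade - credits)=48
  EN101: ids {6, 11} → MIN(grade - credits)=88
  PH150: ids {2, 3, 4, 7, 10} → MIN(grade - credits)=49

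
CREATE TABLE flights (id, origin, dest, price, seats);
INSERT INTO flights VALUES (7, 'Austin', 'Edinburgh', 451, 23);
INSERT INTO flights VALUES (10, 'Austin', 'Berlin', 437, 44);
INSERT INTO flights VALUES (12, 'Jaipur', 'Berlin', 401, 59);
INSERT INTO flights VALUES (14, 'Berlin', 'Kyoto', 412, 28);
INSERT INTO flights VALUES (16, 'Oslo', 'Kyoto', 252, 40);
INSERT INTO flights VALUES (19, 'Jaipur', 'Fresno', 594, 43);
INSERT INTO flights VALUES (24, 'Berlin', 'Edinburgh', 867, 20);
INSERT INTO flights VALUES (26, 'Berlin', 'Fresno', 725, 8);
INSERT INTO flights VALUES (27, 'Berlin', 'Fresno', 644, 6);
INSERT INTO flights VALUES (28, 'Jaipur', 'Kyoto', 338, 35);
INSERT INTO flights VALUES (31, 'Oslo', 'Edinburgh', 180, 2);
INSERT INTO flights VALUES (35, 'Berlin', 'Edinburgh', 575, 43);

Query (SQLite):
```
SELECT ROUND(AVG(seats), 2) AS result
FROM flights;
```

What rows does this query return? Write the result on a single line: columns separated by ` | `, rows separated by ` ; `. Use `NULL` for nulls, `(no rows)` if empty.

29.25

All seats values: [23, 44, 59, 28, 40, 43, 20, 8, 6, 35, 2, 43].
AVG = 351 / 12 (rounded to 2 dp).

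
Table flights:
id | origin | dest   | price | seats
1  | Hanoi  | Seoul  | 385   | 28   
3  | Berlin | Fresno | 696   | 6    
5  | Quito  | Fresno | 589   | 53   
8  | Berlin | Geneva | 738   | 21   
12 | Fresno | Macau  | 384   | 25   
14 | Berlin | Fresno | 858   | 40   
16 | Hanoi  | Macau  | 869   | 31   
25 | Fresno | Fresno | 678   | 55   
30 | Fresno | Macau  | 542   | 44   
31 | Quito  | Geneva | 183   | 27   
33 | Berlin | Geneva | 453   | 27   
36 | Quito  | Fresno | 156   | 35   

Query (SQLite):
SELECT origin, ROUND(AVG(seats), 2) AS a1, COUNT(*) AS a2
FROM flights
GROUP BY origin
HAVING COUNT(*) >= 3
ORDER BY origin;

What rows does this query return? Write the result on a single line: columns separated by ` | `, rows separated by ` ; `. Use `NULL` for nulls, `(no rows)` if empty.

Berlin | 23.5 | 4 ; Fresno | 41.33 | 3 ; Quito | 38.33 | 3

Group flights by origin.
Per group compute: ROUND(AVG(seats), 2), COUNT(*).
HAVING: drop groups with fewer than 3 rows.
  Berlin: ids {3, 8, 14, 33} → ROUND(AVG(seats), 2)=23.5, COUNT(*)=4
  Fresno: ids {12, 25, 30} → ROUND(AVG(seats), 2)=41.33, COUNT(*)=3
  Hanoi: ids {1, 16} → ROUND(AVG(seats), 2)=29.5, COUNT(*)=2
  Quito: ids {5, 31, 36} → ROUND(AVG(seats), 2)=38.33, COUNT(*)=3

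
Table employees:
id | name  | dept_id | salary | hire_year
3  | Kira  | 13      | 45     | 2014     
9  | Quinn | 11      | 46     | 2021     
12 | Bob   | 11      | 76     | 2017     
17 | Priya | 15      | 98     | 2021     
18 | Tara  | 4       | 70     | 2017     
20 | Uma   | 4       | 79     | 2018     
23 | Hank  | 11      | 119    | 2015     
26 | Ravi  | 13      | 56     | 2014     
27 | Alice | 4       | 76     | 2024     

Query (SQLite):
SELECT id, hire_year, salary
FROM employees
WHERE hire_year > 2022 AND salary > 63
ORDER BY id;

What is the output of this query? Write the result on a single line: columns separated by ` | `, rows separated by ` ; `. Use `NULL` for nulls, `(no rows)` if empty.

27 | 2024 | 76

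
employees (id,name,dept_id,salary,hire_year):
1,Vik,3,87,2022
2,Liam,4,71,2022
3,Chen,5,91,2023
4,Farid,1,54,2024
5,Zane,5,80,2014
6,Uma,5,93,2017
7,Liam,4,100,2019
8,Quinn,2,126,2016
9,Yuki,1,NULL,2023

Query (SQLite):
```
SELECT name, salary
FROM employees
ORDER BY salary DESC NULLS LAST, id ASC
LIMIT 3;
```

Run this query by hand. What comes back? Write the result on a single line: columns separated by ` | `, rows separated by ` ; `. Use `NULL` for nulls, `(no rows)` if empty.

Quinn | 126 ; Liam | 100 ; Uma | 93

Sort by salary desc, tiebreak id asc: (126, id=8), (100, id=7), (93, id=6), (91, id=3), (87, id=1), (80, id=5) …. Take first 3.
NULLS LAST: NULL salary rows go after all non-NULL rows (among themselves ordered by id asc).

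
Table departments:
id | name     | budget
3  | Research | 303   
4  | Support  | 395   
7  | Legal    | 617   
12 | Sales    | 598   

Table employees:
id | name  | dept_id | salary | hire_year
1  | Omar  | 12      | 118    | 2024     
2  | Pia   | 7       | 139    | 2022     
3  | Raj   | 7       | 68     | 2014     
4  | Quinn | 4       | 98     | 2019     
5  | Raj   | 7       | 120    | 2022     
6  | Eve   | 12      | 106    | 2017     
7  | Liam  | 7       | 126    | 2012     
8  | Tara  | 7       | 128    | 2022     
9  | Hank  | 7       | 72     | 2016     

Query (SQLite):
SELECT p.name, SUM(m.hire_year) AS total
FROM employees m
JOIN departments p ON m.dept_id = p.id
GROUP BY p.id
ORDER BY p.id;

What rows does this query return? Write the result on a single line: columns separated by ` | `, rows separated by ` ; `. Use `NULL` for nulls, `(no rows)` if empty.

Join each employees row to its departments via dept_id.
Group joined rows by departments.id; compute SUM(m.hire_year) per group.
  4: ids {4} → SUM(m.hire_year)=2019
  7: ids {2, 3, 5, 7, 8, 9} → SUM(m.hire_year)=12108
  12: ids {1, 6} → SUM(m.hire_year)=4041

Support | 2019 ; Legal | 12108 ; Sales | 4041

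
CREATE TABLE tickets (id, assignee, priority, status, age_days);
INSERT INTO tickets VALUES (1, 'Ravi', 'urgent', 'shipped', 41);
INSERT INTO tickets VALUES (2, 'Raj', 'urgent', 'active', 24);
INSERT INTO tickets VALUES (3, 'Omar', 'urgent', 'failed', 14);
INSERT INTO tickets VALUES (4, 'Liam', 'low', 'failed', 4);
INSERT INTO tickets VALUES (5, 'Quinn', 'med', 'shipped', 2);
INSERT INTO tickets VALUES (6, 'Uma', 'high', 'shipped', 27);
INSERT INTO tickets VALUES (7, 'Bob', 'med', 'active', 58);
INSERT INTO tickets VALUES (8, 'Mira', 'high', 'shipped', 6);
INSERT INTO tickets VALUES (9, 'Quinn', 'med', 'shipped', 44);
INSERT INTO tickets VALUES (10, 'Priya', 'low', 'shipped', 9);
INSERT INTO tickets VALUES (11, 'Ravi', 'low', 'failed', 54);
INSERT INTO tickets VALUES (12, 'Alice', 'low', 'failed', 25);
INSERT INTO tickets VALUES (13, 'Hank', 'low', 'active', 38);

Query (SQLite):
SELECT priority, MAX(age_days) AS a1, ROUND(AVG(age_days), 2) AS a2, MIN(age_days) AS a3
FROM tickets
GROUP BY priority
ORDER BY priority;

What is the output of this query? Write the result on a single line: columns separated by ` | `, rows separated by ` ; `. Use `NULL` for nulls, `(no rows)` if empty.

Group tickets by priority.
Per group compute: MAX(age_days), ROUND(AVG(age_days), 2), MIN(age_days).
  high: ids {6, 8} → MAX(age_days)=27, ROUND(AVG(age_days), 2)=16.5, MIN(age_days)=6
  low: ids {4, 10, 11, 12, 13} → MAX(age_days)=54, ROUND(AVG(age_days), 2)=26, MIN(age_days)=4
  med: ids {5, 7, 9} → MAX(age_days)=58, ROUND(AVG(age_days), 2)=34.67, MIN(age_days)=2
  urgent: ids {1, 2, 3} → MAX(age_days)=41, ROUND(AVG(age_days), 2)=26.33, MIN(age_days)=14

high | 27 | 16.5 | 6 ; low | 54 | 26 | 4 ; med | 58 | 34.67 | 2 ; urgent | 41 | 26.33 | 14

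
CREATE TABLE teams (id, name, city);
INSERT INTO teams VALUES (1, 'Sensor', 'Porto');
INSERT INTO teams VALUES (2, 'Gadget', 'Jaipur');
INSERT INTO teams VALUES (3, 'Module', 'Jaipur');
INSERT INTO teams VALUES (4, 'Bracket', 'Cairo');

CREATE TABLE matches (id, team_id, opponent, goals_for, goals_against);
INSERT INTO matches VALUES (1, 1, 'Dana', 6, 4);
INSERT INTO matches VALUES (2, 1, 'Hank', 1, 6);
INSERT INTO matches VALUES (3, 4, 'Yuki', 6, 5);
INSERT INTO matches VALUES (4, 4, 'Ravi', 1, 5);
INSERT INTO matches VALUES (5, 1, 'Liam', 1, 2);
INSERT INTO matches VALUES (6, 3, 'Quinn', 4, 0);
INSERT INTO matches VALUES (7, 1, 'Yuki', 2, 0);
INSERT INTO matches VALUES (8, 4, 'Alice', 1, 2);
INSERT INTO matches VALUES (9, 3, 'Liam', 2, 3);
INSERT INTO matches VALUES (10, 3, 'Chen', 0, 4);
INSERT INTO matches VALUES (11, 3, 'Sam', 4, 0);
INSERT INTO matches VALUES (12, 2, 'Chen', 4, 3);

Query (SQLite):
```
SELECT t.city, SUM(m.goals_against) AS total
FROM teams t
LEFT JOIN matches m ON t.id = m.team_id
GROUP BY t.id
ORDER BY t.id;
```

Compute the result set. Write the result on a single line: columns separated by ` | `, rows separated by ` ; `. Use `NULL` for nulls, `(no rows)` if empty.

Porto | 12 ; Jaipur | 3 ; Jaipur | 7 ; Cairo | 12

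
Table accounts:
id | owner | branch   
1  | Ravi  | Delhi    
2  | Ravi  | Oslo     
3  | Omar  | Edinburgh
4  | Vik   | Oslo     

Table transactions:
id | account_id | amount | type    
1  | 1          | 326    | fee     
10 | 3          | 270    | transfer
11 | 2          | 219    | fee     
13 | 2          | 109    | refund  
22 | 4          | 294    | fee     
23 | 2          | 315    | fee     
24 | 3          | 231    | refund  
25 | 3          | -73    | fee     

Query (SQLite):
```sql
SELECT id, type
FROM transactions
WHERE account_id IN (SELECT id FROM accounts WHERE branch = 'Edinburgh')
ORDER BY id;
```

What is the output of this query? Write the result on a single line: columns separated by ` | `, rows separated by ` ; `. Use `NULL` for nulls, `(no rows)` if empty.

10 | transfer ; 24 | refund ; 25 | fee

Inner query: accounts.id where branch = 'Edinburgh'.
Outer: keep transactions rows whose account_id is in that set.
Inner query → {3}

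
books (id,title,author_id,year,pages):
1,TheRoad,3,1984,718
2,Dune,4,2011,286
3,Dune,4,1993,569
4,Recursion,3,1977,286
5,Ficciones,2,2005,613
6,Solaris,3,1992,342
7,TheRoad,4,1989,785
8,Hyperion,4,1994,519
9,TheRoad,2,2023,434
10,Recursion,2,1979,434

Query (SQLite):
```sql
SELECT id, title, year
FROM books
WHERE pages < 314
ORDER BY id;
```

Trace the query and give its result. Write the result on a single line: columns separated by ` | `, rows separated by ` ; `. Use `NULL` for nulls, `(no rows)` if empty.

pages < 314: ids {2, 4}

2 | Dune | 2011 ; 4 | Recursion | 1977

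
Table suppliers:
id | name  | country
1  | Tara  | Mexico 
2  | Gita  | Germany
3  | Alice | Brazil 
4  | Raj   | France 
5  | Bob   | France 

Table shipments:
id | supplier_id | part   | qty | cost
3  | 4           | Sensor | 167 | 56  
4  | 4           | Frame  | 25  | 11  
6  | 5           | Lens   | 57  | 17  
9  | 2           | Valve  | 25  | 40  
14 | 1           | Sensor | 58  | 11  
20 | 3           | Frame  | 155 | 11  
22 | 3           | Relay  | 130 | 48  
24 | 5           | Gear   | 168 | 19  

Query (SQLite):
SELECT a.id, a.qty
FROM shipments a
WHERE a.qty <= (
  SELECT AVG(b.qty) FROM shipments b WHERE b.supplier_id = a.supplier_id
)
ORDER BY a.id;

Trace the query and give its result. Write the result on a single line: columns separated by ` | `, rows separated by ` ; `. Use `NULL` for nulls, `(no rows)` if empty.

For each shipments row a, compute AVG(qty) over rows sharing a.supplier_id.
Keep row a if a.qty <= that per-group AVG.
  supplier_id=1: AVG(qty) = 58.0
  supplier_id=2: AVG(qty) = 25.0
  supplier_id=3: AVG(qty) = 142.5
  supplier_id=4: AVG(qty) = 96.0
  supplier_id=5: AVG(qty) = 112.5

4 | 25 ; 6 | 57 ; 9 | 25 ; 14 | 58 ; 22 | 130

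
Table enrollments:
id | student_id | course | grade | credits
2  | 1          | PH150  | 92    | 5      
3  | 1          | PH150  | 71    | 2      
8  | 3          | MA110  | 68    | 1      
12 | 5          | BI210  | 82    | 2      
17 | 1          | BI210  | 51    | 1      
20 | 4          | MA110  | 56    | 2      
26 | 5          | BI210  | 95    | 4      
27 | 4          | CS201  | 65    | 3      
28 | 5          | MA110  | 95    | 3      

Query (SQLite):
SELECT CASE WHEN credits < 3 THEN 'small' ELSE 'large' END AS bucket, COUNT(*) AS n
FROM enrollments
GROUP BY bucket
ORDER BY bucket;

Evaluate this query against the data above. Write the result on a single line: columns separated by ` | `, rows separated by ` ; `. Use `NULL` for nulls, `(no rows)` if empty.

Bucket rows by credits < 3 → 'small' else 'large'; count each bucket.

large | 4 ; small | 5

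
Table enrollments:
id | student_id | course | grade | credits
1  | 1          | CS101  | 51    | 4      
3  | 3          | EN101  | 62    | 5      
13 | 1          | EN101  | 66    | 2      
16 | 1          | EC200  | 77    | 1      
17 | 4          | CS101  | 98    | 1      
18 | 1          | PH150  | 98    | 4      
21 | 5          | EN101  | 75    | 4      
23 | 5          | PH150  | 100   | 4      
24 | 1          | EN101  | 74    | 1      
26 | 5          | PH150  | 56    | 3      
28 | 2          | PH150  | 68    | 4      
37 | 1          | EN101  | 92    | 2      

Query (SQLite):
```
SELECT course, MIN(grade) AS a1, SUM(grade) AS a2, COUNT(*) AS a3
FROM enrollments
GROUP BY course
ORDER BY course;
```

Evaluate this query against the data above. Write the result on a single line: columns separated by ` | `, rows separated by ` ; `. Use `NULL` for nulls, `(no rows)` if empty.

CS101 | 51 | 149 | 2 ; EC200 | 77 | 77 | 1 ; EN101 | 62 | 369 | 5 ; PH150 | 56 | 322 | 4

Group enrollments by course.
Per group compute: MIN(grade), SUM(grade), COUNT(*).
  CS101: ids {1, 17} → MIN(grade)=51, SUM(grade)=149, COUNT(*)=2
  EC200: ids {16} → MIN(grade)=77, SUM(grade)=77, COUNT(*)=1
  EN101: ids {3, 13, 21, 24, 37} → MIN(grade)=62, SUM(grade)=369, COUNT(*)=5
  PH150: ids {18, 23, 26, 28} → MIN(grade)=56, SUM(grade)=322, COUNT(*)=4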